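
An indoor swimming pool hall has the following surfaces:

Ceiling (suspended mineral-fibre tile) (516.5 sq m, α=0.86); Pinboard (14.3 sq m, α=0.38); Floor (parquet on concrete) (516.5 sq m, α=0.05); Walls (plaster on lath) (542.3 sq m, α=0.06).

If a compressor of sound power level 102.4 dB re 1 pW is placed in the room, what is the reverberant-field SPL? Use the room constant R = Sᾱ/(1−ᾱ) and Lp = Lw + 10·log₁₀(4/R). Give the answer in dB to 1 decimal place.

79.7 dB

A = 507.987 sabins; S = 1589.6 sq m.
ᾱ = 507.987/1589.6 = 0.3196; R = Sᾱ/(1−ᾱ) = 507.987/(1−0.3196) = 746.601 sq m.
Lp = Lw + 10 log₁₀(4/R) = 102.4 -22.71 = 79.7 dB.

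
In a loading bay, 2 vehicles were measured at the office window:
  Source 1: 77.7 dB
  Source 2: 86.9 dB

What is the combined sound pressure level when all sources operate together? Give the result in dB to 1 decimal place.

87.4 dB

Converting to relative power and adding: 10^(77.7/10) + 10^(86.9/10) = 5.487e+08.
Combined level = 10 log₁₀(5.487e+08) = 87.4 dB.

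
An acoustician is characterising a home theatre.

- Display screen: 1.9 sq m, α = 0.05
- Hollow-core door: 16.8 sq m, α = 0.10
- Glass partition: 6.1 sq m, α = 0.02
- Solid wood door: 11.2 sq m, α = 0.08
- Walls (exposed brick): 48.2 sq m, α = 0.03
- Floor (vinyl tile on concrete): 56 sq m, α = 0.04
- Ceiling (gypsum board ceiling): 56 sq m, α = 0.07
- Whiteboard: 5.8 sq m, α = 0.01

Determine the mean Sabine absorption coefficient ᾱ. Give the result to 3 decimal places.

Total surface area S = 202.0 sq m.
A = 1.9*0.05 + 16.8*0.10 + 6.1*0.02 + 11.2*0.08 + 48.2*0.03 + 56*0.04 + 56*0.07 + 5.8*0.01 = 10.457 sabins.
ᾱ = 10.457 / 202.0 = 0.052.

0.052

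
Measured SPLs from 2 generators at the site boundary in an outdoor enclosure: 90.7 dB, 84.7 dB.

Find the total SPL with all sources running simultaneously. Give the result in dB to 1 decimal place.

91.7 dB

Sum in the linear (power) domain: Σ 10^(Lᵢ/10) = 10^(90.7/10) + 10^(84.7/10) = 1.47e+09.
L_total = 10·log₁₀(1.47e+09) = 91.7 dB.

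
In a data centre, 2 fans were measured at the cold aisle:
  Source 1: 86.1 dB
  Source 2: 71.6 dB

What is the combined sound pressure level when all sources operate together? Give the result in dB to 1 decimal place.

86.3 dB

Σ 10^(Lᵢ/10) = 4.218e+08.
Back to dB: 10·log₁₀ Σ = 86.3 dB.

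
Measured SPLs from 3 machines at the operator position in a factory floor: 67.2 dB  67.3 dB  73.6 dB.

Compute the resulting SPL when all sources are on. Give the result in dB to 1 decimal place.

Sum in the linear (power) domain: Σ 10^(Lᵢ/10) = 10^(67.2/10) + 10^(67.3/10) + 10^(73.6/10) = 3.353e+07.
L_total = 10·log₁₀(3.353e+07) = 75.3 dB.

75.3 dB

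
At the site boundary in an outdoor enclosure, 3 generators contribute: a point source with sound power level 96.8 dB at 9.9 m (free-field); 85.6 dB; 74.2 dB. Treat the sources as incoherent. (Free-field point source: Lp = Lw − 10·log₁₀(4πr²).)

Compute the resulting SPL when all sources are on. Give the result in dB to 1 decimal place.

Source at 9.9 m: Lp = 96.8 − 10·log₁₀(4π·9.9²) = 96.8 − 10·log₁₀(1231.630) = 65.9 dB.
Σ 10^(Lᵢ/10) = 3.933e+08.
L_total = 10·log₁₀(3.933e+08) = 85.9 dB.

85.9 dB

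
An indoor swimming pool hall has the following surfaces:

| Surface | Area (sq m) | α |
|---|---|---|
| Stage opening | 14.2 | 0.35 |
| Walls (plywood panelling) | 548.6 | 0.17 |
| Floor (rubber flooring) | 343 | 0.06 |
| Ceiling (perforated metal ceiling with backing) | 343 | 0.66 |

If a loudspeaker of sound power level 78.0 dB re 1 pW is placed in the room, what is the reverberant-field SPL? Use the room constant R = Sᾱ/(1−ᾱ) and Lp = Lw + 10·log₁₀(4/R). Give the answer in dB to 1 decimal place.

A = 345.192 sabins; S = 1248.8 sq m.
ᾱ = 0.2764, so room constant R = A/(1−ᾱ) = 477.048 sq m.
Lp = 78.0 + 10·log₁₀(4/477.048) = 78.0 + (-20.77) = 57.2 dB.

57.2 dB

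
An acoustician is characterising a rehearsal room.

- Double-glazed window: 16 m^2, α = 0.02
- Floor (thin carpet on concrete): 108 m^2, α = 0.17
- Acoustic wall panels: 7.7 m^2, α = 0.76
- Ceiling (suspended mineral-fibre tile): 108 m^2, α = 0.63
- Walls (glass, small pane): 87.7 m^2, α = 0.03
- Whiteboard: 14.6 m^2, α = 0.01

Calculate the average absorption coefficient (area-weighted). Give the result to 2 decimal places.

0.28

S = Σ Sᵢ = 16 + 108 + 7.7 + 108 + 87.7 + 14.6 = 342.0 m^2.
Weighted sum Σ Sα = 95.349.
ᾱ = 95.349 / 342.0 = 0.28.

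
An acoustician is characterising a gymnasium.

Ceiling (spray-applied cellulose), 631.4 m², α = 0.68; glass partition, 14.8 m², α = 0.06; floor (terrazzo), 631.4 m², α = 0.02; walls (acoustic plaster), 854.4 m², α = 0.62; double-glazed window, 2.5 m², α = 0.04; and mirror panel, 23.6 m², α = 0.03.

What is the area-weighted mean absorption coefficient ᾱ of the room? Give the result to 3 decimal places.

0.451

S = Σ Sᵢ = 631.4 + 14.8 + 631.4 + 854.4 + 2.5 + 23.6 = 2158.1 m².
Σ(Sᵢαᵢ) = 631.4·0.68 + 14.8·0.06 + 631.4·0.02 + 854.4·0.62 + 2.5·0.04 + 23.6·0.03 = 973.404.
ᾱ = 973.404 / 2158.1 = 0.451.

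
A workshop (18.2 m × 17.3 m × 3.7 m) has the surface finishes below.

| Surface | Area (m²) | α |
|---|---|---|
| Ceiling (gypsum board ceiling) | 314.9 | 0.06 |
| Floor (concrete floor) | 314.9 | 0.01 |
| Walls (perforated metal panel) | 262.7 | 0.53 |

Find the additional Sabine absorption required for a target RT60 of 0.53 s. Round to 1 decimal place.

192.6 sabins

A₁ = Σ Sᵢαᵢ = 314.9*0.06 + 314.9*0.01 + 262.7*0.53 = 161.274 sabins.
Target A₂ = 0.161·1164.982/0.53 = 353.891 sabins (V = 1164.982 m³).
Additional absorption ΔA = 353.891 − 161.274 = 192.6 sabins.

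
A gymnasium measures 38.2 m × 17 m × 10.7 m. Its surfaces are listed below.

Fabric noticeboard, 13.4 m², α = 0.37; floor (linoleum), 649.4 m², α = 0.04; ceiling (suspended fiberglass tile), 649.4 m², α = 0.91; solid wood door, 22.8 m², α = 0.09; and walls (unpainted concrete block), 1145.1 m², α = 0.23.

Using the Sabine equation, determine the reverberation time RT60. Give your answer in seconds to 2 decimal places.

A = Σ Sᵢαᵢ = 13.4·0.37 + 649.4·0.04 + 649.4·0.91 + 22.8·0.09 + 1145.1·0.23 = 887.313 sabins.
Room volume: 6948.58 m³.
Sabine: RT60 = 0.161 × 6948.58 / 887.313 = 1.26 s.

1.26 sec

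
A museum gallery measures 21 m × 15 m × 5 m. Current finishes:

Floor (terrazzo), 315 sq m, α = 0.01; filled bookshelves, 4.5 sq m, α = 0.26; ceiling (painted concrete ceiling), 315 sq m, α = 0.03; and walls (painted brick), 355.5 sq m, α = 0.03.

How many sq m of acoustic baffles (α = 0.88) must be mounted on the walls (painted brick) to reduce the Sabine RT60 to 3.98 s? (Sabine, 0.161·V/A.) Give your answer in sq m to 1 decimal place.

A₁ = Σ Sᵢαᵢ = 315*0.01 + 4.5*0.26 + 315*0.03 + 355.5*0.03 = 24.435 sabins.
Required A₂ = 0.161·1575/3.98 = 63.712 sabins.
Absorption to add: 63.712 − 24.435 = 39.277 sabins.
Each sq m of panel replacing the walls (painted brick) adds (0.88 − 0.03) = 0.85 sabins.
Area = ΔA/Δα = 39.277/0.85 = 46.2 sq m.

46.2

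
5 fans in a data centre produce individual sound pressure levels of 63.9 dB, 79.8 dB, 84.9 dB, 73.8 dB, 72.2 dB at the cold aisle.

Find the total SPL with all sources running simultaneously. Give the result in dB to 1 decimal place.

86.5 dB

Sum in the linear (power) domain: Σ 10^(Lᵢ/10) = 10^(63.9/10) + 10^(79.8/10) + 10^(84.9/10) + 10^(73.8/10) + 10^(72.2/10) = 4.476e+08.
Back to dB: 10·log₁₀ Σ = 86.5 dB.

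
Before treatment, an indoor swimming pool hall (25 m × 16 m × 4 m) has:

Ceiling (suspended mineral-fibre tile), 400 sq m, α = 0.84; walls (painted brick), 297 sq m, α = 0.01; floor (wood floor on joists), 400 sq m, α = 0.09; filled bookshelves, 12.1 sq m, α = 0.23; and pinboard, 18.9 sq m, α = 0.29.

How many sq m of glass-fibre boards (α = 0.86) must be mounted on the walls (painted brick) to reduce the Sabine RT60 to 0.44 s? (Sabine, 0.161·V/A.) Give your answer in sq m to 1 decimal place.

237.9

A₁ = Σ Sᵢαᵢ = 400·0.84 + 297·0.01 + 400·0.09 + 12.1·0.23 + 18.9·0.29 = 383.234 sabins.
V = 1600 m³. Target absorption A₂ = 0.161 × 1600 / 0.44 = 585.455 sabins.
Absorption to add: 585.455 − 383.234 = 202.221 sabins.
Each sq m of panel replacing the walls (painted brick) adds (0.86 − 0.01) = 0.85 sabins.
Area = ΔA/Δα = 202.221/0.85 = 237.9 sq m.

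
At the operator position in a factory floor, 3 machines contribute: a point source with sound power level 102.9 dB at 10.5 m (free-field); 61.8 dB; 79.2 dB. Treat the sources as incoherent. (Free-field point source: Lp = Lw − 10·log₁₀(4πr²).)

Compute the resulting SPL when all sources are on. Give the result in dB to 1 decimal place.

Source at 10.5 m: Lp = 102.9 − 10·log₁₀(4π·10.5²) = 102.9 − 10·log₁₀(1385.442) = 71.5 dB.
Sum in the linear (power) domain: Σ 10^(Lᵢ/10) = 10^(71.5/10) + 10^(61.8/10) + 10^(79.2/10) = 9.882e+07.
L_total = 10·log₁₀(9.882e+07) = 79.9 dB.

79.9 dB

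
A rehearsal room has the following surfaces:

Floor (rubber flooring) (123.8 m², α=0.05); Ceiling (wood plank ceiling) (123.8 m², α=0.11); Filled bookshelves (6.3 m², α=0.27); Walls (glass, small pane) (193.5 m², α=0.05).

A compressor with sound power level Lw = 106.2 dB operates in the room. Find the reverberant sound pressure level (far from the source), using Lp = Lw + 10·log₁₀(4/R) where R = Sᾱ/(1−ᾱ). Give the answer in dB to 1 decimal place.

97.0 dB

A = 31.184 sabins; S = 447.4 m².
ᾱ = 31.184/447.4 = 0.0697; R = Sᾱ/(1−ᾱ) = 31.184/(1−0.0697) = 33.520 m².
Lp = Lw + 10 log₁₀(4/R) = 106.2 -9.23 = 97.0 dB.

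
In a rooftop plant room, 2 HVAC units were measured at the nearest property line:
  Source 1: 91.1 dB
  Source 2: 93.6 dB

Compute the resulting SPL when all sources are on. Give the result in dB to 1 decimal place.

Sum in the linear (power) domain: Σ 10^(Lᵢ/10) = 10^(91.1/10) + 10^(93.6/10) = 3.579e+09.
Combined level = 10 log₁₀(3.579e+09) = 95.5 dB.

95.5 dB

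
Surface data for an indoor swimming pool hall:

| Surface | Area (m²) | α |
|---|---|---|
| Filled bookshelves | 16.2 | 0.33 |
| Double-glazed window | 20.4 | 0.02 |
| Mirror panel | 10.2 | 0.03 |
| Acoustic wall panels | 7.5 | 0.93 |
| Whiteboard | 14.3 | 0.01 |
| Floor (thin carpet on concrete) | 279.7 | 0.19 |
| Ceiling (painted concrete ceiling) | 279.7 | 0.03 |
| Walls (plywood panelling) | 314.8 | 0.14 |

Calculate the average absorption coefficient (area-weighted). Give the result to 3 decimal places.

0.126

Total surface area S = 942.8 m².
A = 16.2·0.33 + 20.4·0.02 + 10.2·0.03 + 7.5·0.93 + 14.3·0.01 + 279.7·0.19 + 279.7·0.03 + 314.8·0.14 = 118.784 sabins.
ᾱ = 118.784 / 942.8 = 0.126.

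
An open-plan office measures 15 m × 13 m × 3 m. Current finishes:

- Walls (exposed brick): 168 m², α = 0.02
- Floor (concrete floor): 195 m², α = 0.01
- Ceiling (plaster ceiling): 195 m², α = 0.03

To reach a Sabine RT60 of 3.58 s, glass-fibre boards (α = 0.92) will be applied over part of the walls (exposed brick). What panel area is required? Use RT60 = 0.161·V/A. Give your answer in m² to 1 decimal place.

16.8

A₁ = Σ Sᵢαᵢ = 168*0.02 + 195*0.01 + 195*0.03 = 11.160 sabins.
V = 585 m³. Target absorption A₂ = 0.161 × 585 / 3.58 = 26.309 sabins.
Absorption to add: 26.309 − 11.160 = 15.149 sabins.
Each m² of panel replacing the walls (exposed brick) adds (0.92 − 0.02) = 0.90 sabins.
Area = ΔA/Δα = 15.149/0.90 = 16.8 m².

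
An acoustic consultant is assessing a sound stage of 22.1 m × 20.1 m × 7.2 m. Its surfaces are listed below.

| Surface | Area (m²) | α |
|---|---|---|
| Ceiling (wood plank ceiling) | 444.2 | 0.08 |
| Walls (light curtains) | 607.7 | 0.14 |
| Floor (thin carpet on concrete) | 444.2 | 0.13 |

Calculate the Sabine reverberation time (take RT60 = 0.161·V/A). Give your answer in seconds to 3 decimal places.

Total absorption A = 444.2·0.08 + 607.7·0.14 + 444.2·0.13
  = 35.536 + 85.078 + 57.746 = 178.360 m² sabins.
Volume V = 22.1 × 20.1 × 7.2 = 3198.312 m³.
Sabine: RT60 = 0.161 × 3198.312 / 178.360 = 2.887 s.

2.887 seconds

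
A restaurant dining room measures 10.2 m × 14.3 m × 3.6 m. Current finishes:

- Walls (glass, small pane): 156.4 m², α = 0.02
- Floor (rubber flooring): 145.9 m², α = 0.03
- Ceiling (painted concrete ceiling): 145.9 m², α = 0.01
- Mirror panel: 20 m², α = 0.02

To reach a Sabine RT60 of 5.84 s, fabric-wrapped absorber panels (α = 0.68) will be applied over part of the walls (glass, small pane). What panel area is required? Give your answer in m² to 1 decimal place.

Equivalent absorption area: A₁ = 156.4×0.02 + 145.9×0.03 + 145.9×0.01 + 20×0.02 = 9.364 m².
V = 525.096 m³. Target absorption A₂ = 0.161 × 525.096 / 5.84 = 14.476 sabins.
ΔA needed = 14.476 − 9.364 = 5.112 sabins.
Each m² of panel replacing the walls (glass, small pane) adds (0.68 − 0.02) = 0.66 sabins.
Panel area = 5.112 / 0.66 = 7.7 m².

7.7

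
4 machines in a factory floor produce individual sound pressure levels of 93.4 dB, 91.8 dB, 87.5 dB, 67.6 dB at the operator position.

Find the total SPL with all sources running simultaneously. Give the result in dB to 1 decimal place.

96.3 dB

Converting to relative power and adding: 10^(93.4/10) + 10^(91.8/10) + 10^(87.5/10) + 10^(67.6/10) = 4.269e+09.
Back to dB: 10·log₁₀ Σ = 96.3 dB.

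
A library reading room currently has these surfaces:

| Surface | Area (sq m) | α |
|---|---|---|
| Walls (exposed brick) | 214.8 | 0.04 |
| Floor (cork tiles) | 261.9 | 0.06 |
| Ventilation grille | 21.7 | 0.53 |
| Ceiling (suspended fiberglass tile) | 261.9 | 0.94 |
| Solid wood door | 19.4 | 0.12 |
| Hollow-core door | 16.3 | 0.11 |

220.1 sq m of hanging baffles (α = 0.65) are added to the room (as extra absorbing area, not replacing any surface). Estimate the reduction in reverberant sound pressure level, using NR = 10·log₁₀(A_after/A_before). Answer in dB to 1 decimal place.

1.8 dB

Equivalent absorption area: A_before = 214.8·0.04 + 261.9·0.06 + 21.7·0.53 + 261.9·0.94 + 19.4·0.12 + 16.3·0.11 = 286.114 sq m.
Treatment contributes 220.1·0.65 = 143.065 sabins.
New total A_after = 429.179 sabins.
NR = 10·log₁₀(429.179/286.114) = 1.8 dB.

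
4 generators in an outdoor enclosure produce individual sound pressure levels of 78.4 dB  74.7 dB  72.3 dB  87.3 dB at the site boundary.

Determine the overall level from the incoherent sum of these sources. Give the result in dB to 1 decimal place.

Σ 10^(Lᵢ/10) = 6.527e+08.
Back to dB: 10·log₁₀ Σ = 88.1 dB.

88.1 dB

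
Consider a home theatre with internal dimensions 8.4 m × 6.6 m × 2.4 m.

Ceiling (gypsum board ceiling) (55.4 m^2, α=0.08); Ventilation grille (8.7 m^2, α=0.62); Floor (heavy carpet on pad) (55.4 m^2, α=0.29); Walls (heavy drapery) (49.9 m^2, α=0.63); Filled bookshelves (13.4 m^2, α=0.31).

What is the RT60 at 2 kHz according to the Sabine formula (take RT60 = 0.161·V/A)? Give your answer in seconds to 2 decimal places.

A = Σ Sᵢαᵢ = 55.4·0.08 + 8.7·0.62 + 55.4·0.29 + 49.9·0.63 + 13.4·0.31 = 61.483 sabins.
V = 8.4·6.6·2.4 = 133.056 m³.
RT60 = 0.161 · V / A = 0.161 × 133.056 / 61.483 = 0.35 s.

0.35 s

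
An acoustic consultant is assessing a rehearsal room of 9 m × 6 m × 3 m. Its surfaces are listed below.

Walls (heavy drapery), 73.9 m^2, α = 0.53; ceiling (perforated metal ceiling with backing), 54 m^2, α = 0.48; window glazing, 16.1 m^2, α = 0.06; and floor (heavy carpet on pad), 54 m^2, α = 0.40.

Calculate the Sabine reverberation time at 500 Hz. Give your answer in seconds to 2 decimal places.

0.30 sec

A = Σ Sᵢαᵢ = 73.9·0.53 + 54·0.48 + 16.1·0.06 + 54·0.40 = 87.653 sabins.
Room volume: 162 m³.
Sabine: RT60 = 0.161 × 162 / 87.653 = 0.30 s.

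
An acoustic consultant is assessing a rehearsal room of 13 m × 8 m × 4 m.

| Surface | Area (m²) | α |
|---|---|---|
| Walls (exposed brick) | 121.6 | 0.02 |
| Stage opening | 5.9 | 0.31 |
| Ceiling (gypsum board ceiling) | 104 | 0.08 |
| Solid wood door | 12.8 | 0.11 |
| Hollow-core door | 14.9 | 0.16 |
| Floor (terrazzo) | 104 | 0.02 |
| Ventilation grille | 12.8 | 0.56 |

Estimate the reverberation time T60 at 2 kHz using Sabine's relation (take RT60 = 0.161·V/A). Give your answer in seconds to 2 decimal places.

Summing Sᵢαᵢ: 2.432 + 1.829 + 8.320 + 1.408 + 2.384 + 2.080 + 7.168 → A = 25.621 sabins.
Room volume: 416 m³.
Sabine: RT60 = 0.161 × 416 / 25.621 = 2.61 s.

2.61 sec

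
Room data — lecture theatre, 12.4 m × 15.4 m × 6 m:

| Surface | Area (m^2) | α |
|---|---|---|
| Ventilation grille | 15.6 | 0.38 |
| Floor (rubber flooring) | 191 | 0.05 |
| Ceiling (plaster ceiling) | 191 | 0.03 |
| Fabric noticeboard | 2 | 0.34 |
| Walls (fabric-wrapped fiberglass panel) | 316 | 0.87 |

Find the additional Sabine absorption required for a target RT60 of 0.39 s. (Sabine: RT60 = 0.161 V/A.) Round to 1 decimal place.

176.2 sabins

Summing Sᵢαᵢ: 5.928 + 9.550 + 5.730 + 0.680 + 274.920 → A₁ = 296.808 sabins.
For T = 0.39 s, need A₂ = 0.161·V/T = 0.161·1145.76/0.39 = 472.993 sabins.
Shortfall: 472.993 − 296.808 = 176.2 sabins.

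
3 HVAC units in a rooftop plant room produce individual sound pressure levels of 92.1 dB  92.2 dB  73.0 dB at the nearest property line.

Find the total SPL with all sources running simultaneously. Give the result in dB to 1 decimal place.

95.2 dB

Σ 10^(Lᵢ/10) = 3.301e+09.
Combined level = 10 log₁₀(3.301e+09) = 95.2 dB.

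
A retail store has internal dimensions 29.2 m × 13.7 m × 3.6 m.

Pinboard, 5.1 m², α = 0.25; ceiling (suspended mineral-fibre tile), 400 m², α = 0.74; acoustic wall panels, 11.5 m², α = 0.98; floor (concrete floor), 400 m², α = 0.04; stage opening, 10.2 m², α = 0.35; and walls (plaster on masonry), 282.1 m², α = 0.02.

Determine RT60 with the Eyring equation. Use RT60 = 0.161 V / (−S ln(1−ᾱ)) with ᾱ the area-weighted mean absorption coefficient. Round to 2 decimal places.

S = Σ Sᵢ = 1108.9 m².
Σ(Sᵢαᵢ) = 5.1×0.25 + 400×0.74 + 11.5×0.98 + 400×0.04 + 10.2×0.35 + 282.1×0.02 = 333.757.
ᾱ = 333.757 / 1108.9 = 0.3010.
Eyring denominator: −S ln(1−ᾱ) = 397.102.
V = 29.2 × 13.7 × 3.6 = 1440.144 m³.
RT60 = 0.161 × 1440.144 / 397.102 = 0.58 s.

0.58 sec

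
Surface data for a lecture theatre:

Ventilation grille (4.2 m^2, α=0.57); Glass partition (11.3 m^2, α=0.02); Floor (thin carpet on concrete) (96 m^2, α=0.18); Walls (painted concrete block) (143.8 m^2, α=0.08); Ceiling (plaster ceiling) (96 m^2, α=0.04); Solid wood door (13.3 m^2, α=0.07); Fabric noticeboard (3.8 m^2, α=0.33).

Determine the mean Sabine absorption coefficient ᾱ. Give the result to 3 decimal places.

0.102

Total surface area S = 368.4 m^2.
Weighted sum Σ Sα = 37.429.
ᾱ = 37.429 / 368.4 = 0.102.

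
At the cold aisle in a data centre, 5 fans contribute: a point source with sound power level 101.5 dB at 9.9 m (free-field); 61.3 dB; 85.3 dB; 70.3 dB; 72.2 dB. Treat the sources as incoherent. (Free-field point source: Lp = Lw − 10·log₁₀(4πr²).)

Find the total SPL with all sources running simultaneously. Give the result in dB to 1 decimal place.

85.8 dB

Source at 9.9 m: Lp = 101.5 − 10·log₁₀(4π·9.9²) = 101.5 − 10·log₁₀(1231.630) = 70.6 dB.
Σ 10^(Lᵢ/10) = 3.79e+08.
L_total = 10·log₁₀(3.79e+08) = 85.8 dB.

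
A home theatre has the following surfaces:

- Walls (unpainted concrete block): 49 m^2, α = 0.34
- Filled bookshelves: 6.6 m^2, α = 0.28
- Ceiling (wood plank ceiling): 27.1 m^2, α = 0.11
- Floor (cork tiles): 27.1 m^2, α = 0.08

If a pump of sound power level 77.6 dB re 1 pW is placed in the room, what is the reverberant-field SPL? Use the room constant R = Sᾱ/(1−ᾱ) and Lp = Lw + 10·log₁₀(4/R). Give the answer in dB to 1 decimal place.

Σ(Sᵢαᵢ) = 49×0.34 + 6.6×0.28 + 27.1×0.11 + 27.1×0.08 = 23.657; total area S = 109.8 m^2.
ᾱ = 0.2155, so room constant R = A/(1−ᾱ) = 30.156 m^2.
Lp = Lw + 10 log₁₀(4/R) = 77.6 -8.77 = 68.8 dB.

68.8 dB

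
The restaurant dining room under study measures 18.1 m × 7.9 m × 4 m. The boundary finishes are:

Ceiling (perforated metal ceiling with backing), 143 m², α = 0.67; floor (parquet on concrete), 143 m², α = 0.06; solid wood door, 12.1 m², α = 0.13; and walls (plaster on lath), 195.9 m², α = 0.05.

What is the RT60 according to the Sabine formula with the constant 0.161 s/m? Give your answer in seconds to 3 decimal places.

0.796 s

Summing Sᵢαᵢ: 95.810 + 8.580 + 1.573 + 9.795 → A = 115.758 sabins.
Volume V = 18.1 × 7.9 × 4 = 571.96 m³.
T = 0.161 V/A = 0.161·571.96/115.758 = 0.796 s.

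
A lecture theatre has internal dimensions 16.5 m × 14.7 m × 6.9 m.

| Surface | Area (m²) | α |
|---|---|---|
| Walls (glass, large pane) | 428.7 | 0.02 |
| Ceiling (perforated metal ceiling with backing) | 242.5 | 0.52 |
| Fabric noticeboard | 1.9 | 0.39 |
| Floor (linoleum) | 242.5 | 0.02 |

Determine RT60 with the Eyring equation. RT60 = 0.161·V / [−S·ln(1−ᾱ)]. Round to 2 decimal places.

1.77 sec

S = Σ Sᵢ = 915.6 m².
Absorption A = 428.7×0.02 + 242.5×0.52 + 1.9×0.39 + 242.5×0.02 = 140.265 sabins.
Mean coefficient ᾱ = A/S = 0.1532.
Eyring denominator: −S ln(1−ᾱ) = 152.256.
V = 16.5 × 14.7 × 6.9 = 1673.595 m³.
T = 0.161·V/[−S·ln(1−ᾱ)] = 0.161·1673.595/152.256 = 1.77 s.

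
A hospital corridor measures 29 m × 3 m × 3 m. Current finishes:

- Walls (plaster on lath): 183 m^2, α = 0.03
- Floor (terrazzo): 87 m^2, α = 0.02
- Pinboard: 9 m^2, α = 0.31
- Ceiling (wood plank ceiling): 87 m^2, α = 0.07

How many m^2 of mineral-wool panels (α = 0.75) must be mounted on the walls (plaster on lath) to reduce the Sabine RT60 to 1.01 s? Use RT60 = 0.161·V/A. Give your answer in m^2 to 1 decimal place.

A₁ = Σ Sᵢαᵢ = 183×0.03 + 87×0.02 + 9×0.31 + 87×0.07 = 16.110 sabins.
V = 261 m³. Target absorption A₂ = 0.161 × 261 / 1.01 = 41.605 sabins.
Absorption to add: 41.605 − 16.110 = 25.495 sabins.
Each m^2 of panel replacing the walls (plaster on lath) adds (0.75 − 0.03) = 0.72 sabins.
Area = ΔA/Δα = 25.495/0.72 = 35.4 m^2.

35.4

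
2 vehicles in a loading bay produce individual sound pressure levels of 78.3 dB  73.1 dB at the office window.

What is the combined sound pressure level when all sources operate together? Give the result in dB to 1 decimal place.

Converting to relative power and adding: 10^(78.3/10) + 10^(73.1/10) = 8.803e+07.
Back to dB: 10·log₁₀ Σ = 79.4 dB.

79.4 dB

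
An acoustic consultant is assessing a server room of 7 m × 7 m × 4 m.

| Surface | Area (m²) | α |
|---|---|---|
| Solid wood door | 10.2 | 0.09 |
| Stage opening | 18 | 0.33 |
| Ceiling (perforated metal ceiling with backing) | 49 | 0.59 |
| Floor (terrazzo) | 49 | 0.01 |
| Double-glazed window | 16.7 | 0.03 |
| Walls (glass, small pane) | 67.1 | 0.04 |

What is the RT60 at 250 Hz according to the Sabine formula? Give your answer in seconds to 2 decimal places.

0.80 sec

Total absorption A = 10.2*0.09 + 18*0.33 + 49*0.59 + 49*0.01 + 16.7*0.03 + 67.1*0.04
  = 0.918 + 5.940 + 28.910 + 0.490 + 0.501 + 2.684 = 39.443 m² sabins.
Volume V = 7 × 7 × 4 = 196 m³.
RT60 = 0.161 · V / A = 0.161 × 196 / 39.443 = 0.80 s.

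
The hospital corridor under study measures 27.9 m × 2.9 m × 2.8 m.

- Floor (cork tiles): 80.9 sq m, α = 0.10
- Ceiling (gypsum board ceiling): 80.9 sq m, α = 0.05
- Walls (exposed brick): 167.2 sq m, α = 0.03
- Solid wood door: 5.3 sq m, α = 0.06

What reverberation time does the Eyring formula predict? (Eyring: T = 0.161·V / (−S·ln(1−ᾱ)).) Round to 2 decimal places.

S = Σ Sᵢ = 334.3 sq m.
Absorption A = 80.9×0.10 + 80.9×0.05 + 167.2×0.03 + 5.3×0.06 = 17.469 sabins.
ᾱ = 17.469 / 334.3 = 0.0523.
Eyring denominator: −S ln(1−ᾱ) = 17.958.
V = 27.9 × 2.9 × 2.8 = 226.548 m³.
RT60 = 0.161 × 226.548 / 17.958 = 2.03 s.

2.03 s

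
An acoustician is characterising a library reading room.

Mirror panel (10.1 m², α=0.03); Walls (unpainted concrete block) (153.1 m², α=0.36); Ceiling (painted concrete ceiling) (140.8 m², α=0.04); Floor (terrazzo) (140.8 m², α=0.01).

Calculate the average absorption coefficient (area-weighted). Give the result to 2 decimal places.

0.14

S = Σ Sᵢ = 10.1 + 153.1 + 140.8 + 140.8 = 444.8 m².
Weighted sum Σ Sα = 62.459.
ᾱ = A/S = 0.14.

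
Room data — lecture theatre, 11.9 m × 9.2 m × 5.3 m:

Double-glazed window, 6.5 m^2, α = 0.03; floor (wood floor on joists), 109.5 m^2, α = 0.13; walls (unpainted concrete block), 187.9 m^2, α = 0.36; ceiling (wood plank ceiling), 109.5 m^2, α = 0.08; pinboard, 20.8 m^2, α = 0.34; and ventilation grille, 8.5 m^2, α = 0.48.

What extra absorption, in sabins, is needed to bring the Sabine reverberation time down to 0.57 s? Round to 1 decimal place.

61.9 sabins

Equivalent absorption area: A₁ = 6.5*0.03 + 109.5*0.13 + 187.9*0.36 + 109.5*0.08 + 20.8*0.34 + 8.5*0.48 = 101.986 m^2.
For T = 0.57 s, need A₂ = 0.161·V/T = 0.161·580.244/0.57 = 163.893 sabins.
Shortfall: 163.893 − 101.986 = 61.9 sabins.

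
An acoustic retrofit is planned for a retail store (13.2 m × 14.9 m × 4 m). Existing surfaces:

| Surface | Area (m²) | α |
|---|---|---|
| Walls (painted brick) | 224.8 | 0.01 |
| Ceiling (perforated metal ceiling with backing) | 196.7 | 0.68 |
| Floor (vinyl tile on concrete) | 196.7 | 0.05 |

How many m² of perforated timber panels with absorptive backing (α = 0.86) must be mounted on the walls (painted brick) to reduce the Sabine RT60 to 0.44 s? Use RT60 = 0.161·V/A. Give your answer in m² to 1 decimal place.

167.1

A₁ = Σ Sᵢαᵢ = 224.8×0.01 + 196.7×0.68 + 196.7×0.05 = 145.839 sabins.
Required A₂ = 0.161·786.72/0.44 = 287.868 sabins.
ΔA needed = 287.868 − 145.839 = 142.029 sabins.
Each m² of panel replacing the walls (painted brick) adds (0.86 − 0.01) = 0.85 sabins.
Panel area = 142.029 / 0.85 = 167.1 m².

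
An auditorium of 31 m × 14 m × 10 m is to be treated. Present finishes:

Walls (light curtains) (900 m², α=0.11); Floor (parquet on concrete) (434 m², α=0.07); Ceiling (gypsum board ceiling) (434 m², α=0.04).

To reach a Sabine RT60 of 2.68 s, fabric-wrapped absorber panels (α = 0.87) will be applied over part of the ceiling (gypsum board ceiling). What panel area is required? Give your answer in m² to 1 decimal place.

A₁ = Σ Sᵢαᵢ = 900·0.11 + 434·0.07 + 434·0.04 = 146.740 sabins.
V = 4340 m³. Target absorption A₂ = 0.161 × 4340 / 2.68 = 260.724 sabins.
ΔA needed = 260.724 − 146.740 = 113.984 sabins.
Net gain per m²: Δα = 0.87 − 0.04 = 0.83.
Panel area = 113.984 / 0.83 = 137.3 m².

137.3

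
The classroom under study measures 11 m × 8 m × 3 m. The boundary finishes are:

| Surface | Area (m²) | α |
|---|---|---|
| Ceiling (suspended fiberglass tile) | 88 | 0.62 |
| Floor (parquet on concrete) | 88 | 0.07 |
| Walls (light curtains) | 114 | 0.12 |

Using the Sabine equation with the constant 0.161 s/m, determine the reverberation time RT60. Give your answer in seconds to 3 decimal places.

0.571 s

Total absorption A = 88×0.62 + 88×0.07 + 114×0.12
  = 54.560 + 6.160 + 13.680 = 74.400 m² sabins.
Volume V = 11 × 8 × 3 = 264 m³.
T = 0.161 V/A = 0.161·264/74.400 = 0.571 s.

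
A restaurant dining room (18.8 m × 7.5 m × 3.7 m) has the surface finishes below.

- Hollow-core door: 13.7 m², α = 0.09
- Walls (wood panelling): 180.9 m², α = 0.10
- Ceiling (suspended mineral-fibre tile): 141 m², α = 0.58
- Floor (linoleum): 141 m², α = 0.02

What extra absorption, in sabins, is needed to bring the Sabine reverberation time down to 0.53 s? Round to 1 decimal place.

Summing Sᵢαᵢ: 1.233 + 18.090 + 81.780 + 2.820 → A₁ = 103.923 sabins.
Target A₂ = 0.161·521.7/0.53 = 158.479 sabins (V = 521.7 m³).
ΔA = A₂ − A₁ = 158.479 − 103.923 = 54.6 sabins.

54.6 sabins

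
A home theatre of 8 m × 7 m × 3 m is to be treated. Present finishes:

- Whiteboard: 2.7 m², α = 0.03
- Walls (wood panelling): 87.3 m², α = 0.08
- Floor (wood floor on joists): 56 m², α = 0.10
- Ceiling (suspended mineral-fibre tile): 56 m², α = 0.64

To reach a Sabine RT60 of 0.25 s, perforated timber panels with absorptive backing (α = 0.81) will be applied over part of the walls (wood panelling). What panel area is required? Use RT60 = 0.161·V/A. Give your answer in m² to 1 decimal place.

81.8

Total absorption A₁ = 2.7*0.03 + 87.3*0.08 + 56*0.10 + 56*0.64
  = 0.081 + 6.984 + 5.600 + 35.840 = 48.505 m² sabins.
V = 168 m³. Target absorption A₂ = 0.161 × 168 / 0.25 = 108.192 sabins.
ΔA needed = 108.192 − 48.505 = 59.687 sabins.
Net gain per m²: Δα = 0.81 − 0.08 = 0.73.
Area = ΔA/Δα = 59.687/0.73 = 81.8 m².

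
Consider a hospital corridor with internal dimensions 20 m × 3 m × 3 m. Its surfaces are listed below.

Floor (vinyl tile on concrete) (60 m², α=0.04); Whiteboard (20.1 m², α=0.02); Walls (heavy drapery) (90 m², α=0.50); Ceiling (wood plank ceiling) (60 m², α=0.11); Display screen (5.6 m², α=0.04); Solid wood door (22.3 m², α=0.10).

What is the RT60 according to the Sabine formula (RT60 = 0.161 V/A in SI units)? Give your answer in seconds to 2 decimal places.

0.51 s

Summing Sᵢαᵢ: 2.400 + 0.402 + 45.000 + 6.600 + 0.224 + 2.230 → A = 56.856 sabins.
Room volume: 180 m³.
Sabine: RT60 = 0.161 × 180 / 56.856 = 0.51 s.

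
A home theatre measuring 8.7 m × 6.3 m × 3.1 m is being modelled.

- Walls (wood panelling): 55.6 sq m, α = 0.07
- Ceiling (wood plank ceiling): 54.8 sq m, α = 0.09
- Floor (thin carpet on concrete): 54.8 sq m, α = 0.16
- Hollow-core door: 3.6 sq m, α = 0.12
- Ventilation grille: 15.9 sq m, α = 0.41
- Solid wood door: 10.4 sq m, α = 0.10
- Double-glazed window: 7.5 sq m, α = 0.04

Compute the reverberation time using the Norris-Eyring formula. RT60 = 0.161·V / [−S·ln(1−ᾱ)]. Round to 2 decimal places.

Total surface area S = 55.6 + 54.8 + 54.8 + 3.6 + 15.9 + 10.4 + 7.5 = 202.6 sq m.
Σ(Sᵢαᵢ) = 55.6·0.07 + 54.8·0.09 + 54.8·0.16 + 3.6·0.12 + 15.9·0.41 + 10.4·0.10 + 7.5·0.04 = 25.883.
ᾱ = 25.883 / 202.6 = 0.1278.
−S·ln(1−ᾱ) = −202.6 × ln(1 − 0.1278) = 27.703.
V = 8.7 × 6.3 × 3.1 = 169.911 m³.
T = 0.161·V/[−S·ln(1−ᾱ)] = 0.161·169.911/27.703 = 0.99 s.

0.99 s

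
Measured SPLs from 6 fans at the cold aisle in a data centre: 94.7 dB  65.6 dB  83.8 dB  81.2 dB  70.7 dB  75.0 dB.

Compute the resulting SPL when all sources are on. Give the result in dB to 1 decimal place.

Sum in the linear (power) domain: Σ 10^(Lᵢ/10) = 10^(94.7/10) + 10^(65.6/10) + 10^(83.8/10) + 10^(81.2/10) + 10^(70.7/10) + 10^(75.0/10) = 3.37e+09.
L_total = 10·log₁₀(3.37e+09) = 95.3 dB.

95.3 dB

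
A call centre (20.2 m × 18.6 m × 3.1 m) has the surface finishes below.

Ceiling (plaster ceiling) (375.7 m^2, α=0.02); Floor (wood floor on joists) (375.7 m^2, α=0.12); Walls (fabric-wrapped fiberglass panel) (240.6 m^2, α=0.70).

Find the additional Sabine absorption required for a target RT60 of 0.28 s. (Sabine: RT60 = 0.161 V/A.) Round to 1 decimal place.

Total absorption A₁ = 375.7×0.02 + 375.7×0.12 + 240.6×0.70
  = 7.514 + 45.084 + 168.420 = 221.018 m^2 sabins.
For T = 0.28 s, need A₂ = 0.161·V/T = 0.161·1164.732/0.28 = 669.721 sabins.
Shortfall: 669.721 − 221.018 = 448.7 sabins.

448.7 sabins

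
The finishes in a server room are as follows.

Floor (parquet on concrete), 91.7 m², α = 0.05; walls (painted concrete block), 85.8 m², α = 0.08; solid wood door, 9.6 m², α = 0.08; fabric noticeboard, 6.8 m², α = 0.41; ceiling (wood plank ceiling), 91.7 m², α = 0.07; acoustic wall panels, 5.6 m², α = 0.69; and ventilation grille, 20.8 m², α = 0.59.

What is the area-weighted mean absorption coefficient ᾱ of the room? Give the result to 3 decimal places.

0.120

Total surface area S = 312.0 m².
Weighted sum Σ Sα = 37.560.
ᾱ = 37.560 / 312.0 = 0.120.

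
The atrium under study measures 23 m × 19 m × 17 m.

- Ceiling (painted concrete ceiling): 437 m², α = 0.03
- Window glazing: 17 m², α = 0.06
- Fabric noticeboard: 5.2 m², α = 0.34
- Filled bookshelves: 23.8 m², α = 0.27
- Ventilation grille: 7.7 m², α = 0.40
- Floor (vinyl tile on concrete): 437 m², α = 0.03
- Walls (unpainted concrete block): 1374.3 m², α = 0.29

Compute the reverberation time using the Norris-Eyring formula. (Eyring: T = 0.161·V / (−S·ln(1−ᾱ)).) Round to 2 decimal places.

2.47 seconds

S = Σ Sᵢ = 2302.0 m².
Absorption A = 437×0.03 + 17×0.06 + 5.2×0.34 + 23.8×0.27 + 7.7×0.40 + 437×0.03 + 1374.3×0.29 = 437.061 sabins.
ᾱ = 437.061 / 2302.0 = 0.1899.
Eyring denominator: −S ln(1−ᾱ) = 484.796.
V = 23 × 19 × 17 = 7429 m³.
RT60 = 0.161 × 7429 / 484.796 = 2.47 s.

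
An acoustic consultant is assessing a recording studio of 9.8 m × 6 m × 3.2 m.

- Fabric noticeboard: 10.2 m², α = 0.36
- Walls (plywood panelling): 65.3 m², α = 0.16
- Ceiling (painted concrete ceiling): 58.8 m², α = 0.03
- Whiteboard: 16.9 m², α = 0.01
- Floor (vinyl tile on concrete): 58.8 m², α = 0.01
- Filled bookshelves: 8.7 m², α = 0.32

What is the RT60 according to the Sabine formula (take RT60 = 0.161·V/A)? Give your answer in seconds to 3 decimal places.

Total absorption A = 10.2*0.36 + 65.3*0.16 + 58.8*0.03 + 16.9*0.01 + 58.8*0.01 + 8.7*0.32
  = 3.672 + 10.448 + 1.764 + 0.169 + 0.588 + 2.784 = 19.425 m² sabins.
V = 9.8·6·3.2 = 188.16 m³.
RT60 = 0.161 · V / A = 0.161 × 188.16 / 19.425 = 1.560 s.

1.560 seconds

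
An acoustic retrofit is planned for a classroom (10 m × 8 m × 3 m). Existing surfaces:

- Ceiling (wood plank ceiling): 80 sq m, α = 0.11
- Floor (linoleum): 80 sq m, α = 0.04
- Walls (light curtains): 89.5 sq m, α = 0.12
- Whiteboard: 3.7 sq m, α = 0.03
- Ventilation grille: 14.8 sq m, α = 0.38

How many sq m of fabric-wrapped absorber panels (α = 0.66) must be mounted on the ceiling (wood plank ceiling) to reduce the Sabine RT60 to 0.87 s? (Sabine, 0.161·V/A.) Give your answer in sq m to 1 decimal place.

29.0

A₁ = Σ Sᵢαᵢ = 80·0.11 + 80·0.04 + 89.5·0.12 + 3.7·0.03 + 14.8·0.38 = 28.475 sabins.
Required A₂ = 0.161·240/0.87 = 44.414 sabins.
ΔA needed = 44.414 − 28.475 = 15.939 sabins.
Each sq m of panel replacing the ceiling (wood plank ceiling) adds (0.66 − 0.11) = 0.55 sabins.
Panel area = 15.939 / 0.55 = 29.0 sq m.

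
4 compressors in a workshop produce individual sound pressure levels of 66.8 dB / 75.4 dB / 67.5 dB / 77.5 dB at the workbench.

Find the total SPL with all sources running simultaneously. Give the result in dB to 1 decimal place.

80.1 dB

Σ 10^(Lᵢ/10) = 1.013e+08.
L_total = 10·log₁₀(1.013e+08) = 80.1 dB.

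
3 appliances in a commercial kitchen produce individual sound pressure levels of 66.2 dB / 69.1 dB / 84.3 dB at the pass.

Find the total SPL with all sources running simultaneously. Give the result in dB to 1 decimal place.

84.5 dB

Σ 10^(Lᵢ/10) = 2.815e+08.
Back to dB: 10·log₁₀ Σ = 84.5 dB.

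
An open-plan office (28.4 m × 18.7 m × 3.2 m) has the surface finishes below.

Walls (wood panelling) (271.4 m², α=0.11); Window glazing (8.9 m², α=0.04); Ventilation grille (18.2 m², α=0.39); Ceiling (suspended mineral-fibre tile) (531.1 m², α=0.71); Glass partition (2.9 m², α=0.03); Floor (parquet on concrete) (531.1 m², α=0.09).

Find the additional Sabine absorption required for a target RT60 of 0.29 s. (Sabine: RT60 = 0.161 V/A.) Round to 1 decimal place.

Summing Sᵢαᵢ: 29.854 + 0.356 + 7.098 + 377.081 + 0.087 + 47.799 → A₁ = 462.275 sabins.
V = 1699.456 m³. Required absorption A₂ = 0.161 × 1699.456 / 0.29 = 943.491 sabins.
Additional absorption ΔA = 943.491 − 462.275 = 481.2 sabins.

481.2 sabins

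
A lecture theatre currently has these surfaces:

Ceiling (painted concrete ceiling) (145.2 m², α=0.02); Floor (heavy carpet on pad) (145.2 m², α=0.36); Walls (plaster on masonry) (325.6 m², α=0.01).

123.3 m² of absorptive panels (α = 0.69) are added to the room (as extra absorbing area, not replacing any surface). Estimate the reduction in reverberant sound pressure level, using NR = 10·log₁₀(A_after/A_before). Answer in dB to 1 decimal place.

3.9 dB

Equivalent absorption area: A_before = 145.2*0.02 + 145.2*0.36 + 325.6*0.01 = 58.432 m².
Added absorption = 123.3 × 0.69 = 85.077 sabins.
New total A_after = 143.509 sabins.
Reduction = 10 log₁₀(A_after/A_before) = 10 log₁₀(2.4560) = 3.9 dB.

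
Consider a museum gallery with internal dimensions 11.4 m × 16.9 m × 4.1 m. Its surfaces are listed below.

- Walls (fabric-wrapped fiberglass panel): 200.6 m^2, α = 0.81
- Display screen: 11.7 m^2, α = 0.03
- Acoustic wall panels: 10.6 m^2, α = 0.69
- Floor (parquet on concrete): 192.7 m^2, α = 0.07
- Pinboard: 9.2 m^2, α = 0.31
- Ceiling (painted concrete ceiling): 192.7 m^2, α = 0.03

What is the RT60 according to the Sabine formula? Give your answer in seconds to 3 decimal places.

0.661 s

Summing Sᵢαᵢ: 162.486 + 0.351 + 7.314 + 13.489 + 2.852 + 5.781 → A = 192.273 sabins.
Room volume: 789.906 m³.
T = 0.161 V/A = 0.161·789.906/192.273 = 0.661 s.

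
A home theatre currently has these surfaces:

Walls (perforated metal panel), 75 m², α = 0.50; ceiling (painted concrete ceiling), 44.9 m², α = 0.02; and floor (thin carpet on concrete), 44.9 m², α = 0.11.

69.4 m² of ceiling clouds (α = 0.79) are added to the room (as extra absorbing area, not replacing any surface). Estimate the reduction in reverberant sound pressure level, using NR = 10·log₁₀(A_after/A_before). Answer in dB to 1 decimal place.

3.6 dB

Equivalent absorption area: A_before = 75*0.50 + 44.9*0.02 + 44.9*0.11 = 43.337 m².
Treatment contributes 69.4·0.79 = 54.826 sabins.
New total A_after = 98.163 sabins.
Reduction = 10 log₁₀(A_after/A_before) = 10 log₁₀(2.2651) = 3.6 dB.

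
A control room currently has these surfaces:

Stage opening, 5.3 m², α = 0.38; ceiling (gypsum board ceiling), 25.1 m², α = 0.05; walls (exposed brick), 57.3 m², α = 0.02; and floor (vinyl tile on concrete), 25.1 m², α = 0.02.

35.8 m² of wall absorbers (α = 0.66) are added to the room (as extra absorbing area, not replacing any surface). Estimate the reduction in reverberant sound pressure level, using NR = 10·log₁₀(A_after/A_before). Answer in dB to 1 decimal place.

7.6 dB

Equivalent absorption area: A_before = 5.3×0.38 + 25.1×0.05 + 57.3×0.02 + 25.1×0.02 = 4.917 m².
Added absorption = 35.8 × 0.66 = 23.628 sabins.
A_after = 4.917 + 23.628 = 28.545 sabins.
Reduction = 10 log₁₀(A_after/A_before) = 10 log₁₀(5.8054) = 7.6 dB.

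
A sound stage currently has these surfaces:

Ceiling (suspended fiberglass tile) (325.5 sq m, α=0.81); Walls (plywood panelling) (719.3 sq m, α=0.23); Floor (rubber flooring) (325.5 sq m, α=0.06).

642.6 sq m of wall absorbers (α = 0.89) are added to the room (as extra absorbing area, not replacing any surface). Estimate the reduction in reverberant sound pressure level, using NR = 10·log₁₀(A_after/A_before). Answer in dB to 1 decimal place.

A_before = Σ Sᵢαᵢ = 325.5×0.81 + 719.3×0.23 + 325.5×0.06 = 448.624 sabins.
Treatment contributes 642.6·0.89 = 571.914 sabins.
A_after = 448.624 + 571.914 = 1020.538 sabins.
NR = 10·log₁₀(1020.538/448.624) = 3.6 dB.

3.6 dB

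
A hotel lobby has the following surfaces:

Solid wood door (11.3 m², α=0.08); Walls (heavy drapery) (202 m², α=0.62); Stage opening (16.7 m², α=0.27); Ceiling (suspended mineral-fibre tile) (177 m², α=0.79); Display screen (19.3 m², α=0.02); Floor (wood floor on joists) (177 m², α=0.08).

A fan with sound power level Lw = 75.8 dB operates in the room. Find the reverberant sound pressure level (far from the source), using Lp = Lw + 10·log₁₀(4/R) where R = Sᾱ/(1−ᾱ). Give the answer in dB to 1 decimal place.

A = 285.029 sabins; S = 603.3 m².
ᾱ = 0.4724, so room constant R = A/(1−ᾱ) = 540.237 m².
Lp = Lw + 10 log₁₀(4/R) = 75.8 -21.31 = 54.5 dB.

54.5 dB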